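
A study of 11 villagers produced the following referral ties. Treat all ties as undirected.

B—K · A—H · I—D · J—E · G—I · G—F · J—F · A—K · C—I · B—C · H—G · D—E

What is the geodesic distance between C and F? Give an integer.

3

One shortest route is C – I – G – F, which uses 3 edges, and at distance 2 from C we only reach {D, G, K}, which does not include F. So d(C,F) = 3.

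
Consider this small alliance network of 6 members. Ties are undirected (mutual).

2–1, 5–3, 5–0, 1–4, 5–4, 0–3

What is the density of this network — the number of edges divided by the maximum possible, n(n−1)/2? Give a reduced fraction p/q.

There are 6 edges and 6 nodes, so the maximum possible is C(6,2) = 15.
Density = 6/15 = 2/5.

2/5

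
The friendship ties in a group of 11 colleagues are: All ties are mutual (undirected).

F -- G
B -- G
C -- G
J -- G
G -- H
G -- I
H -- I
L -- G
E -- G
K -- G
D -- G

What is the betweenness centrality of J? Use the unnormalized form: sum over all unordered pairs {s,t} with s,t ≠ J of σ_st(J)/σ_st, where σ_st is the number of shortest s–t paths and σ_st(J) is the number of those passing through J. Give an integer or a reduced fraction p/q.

No shortest path between any pair of other nodes passes through J.
Summing the contributions gives betweenness(J) = 0.

0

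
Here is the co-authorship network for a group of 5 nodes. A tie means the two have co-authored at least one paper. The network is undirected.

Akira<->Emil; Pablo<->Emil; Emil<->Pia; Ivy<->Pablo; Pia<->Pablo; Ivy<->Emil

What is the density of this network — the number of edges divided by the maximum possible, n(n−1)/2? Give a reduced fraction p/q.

There are 6 edges and 5 nodes, so the maximum possible is C(5,2) = 10.
Density = 6/10 = 3/5.

3/5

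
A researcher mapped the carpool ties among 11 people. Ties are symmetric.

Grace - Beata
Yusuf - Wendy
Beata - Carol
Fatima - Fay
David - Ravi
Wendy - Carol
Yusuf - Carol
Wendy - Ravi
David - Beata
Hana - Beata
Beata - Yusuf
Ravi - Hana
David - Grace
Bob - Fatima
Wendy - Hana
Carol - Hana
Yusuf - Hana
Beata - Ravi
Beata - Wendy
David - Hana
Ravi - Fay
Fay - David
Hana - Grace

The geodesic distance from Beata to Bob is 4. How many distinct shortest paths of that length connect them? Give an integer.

2

The shortest distance is 4. The length-4 paths are: Beata–David–Fay–Fatima–Bob; Beata–Ravi–Fay–Fatima–Bob.
That gives 2 distinct shortest paths.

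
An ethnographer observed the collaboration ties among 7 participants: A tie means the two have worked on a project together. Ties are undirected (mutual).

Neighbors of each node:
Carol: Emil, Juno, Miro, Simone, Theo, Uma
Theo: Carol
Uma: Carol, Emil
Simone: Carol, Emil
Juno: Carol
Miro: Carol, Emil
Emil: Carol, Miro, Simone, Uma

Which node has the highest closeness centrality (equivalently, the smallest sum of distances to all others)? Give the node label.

Farness (sum of distances to all others) for each node — Carol:6, Emil:8, Juno:11, Miro:10, Simone:10, Theo:11, Uma:10.
The smallest farness is 6, for Carol, so Carol has the highest closeness.

Carol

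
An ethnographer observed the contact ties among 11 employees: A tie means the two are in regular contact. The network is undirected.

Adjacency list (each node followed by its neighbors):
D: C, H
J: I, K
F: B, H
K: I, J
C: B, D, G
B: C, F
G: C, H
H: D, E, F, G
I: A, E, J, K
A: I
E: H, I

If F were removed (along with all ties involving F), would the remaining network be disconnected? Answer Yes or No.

Even without F, every remaining node can still reach every other (the residual graph is connected), so F is not a cut vertex.

No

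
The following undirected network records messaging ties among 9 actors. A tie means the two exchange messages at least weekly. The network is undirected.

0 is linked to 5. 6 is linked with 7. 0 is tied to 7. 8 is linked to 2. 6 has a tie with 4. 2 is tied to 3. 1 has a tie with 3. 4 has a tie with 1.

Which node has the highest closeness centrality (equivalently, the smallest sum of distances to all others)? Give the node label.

Farness (sum of distances to all others) for each node — 0:29, 1:21, 2:29, 3:24, 4:20, 5:36, 6:21, 7:24, 8:36.
The smallest farness is 20, for 4, so 4 has the highest closeness.

4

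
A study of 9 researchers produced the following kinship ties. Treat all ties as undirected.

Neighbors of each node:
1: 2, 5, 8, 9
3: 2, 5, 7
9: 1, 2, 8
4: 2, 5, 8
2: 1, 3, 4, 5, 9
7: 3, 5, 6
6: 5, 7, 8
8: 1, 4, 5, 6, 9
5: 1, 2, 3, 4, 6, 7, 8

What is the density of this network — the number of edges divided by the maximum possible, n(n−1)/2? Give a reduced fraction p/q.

There are 18 edges and 9 nodes, so the maximum possible is C(9,2) = 36.
Density = 18/36 = 1/2.

1/2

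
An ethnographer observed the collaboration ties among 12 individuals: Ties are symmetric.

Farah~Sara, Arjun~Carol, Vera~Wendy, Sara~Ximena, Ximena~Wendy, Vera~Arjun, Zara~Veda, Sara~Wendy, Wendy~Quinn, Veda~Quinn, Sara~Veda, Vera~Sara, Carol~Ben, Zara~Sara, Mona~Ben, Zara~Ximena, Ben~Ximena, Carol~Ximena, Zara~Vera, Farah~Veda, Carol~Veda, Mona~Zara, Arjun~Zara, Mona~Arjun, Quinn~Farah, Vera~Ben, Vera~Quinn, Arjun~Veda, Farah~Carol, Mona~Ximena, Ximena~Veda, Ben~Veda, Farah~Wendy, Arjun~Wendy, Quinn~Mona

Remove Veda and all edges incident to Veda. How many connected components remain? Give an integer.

1

Veda's neighbors (Arjun, Ben, Carol, Farah, Quinn, Sara, Ximena, and Zara) remain reachable from one another through other ties, so the rest of the network stays in one piece.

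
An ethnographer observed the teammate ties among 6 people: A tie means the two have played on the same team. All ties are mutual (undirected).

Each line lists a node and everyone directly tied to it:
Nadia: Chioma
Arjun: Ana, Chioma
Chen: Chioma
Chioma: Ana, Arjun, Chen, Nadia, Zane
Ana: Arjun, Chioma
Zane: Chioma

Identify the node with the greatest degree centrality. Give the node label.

Chioma

Degrees — Ana:2, Arjun:2, Chen:1, Chioma:5, Nadia:1, Zane:1.
The maximum is 5, attained only by Chioma.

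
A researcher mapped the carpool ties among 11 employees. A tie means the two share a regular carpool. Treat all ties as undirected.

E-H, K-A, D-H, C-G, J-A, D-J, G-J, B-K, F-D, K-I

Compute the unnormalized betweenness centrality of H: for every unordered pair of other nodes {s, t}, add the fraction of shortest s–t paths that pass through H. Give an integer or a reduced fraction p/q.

Pairs whose geodesics pass through H — J–E: 1; D–E: 1; C–E: 1; E–G: 1; E–F: 1; E–I: 1; E–B: 1; E–K: 1; E–A: 1.
All other pairs contribute 0.
Summing the contributions gives betweenness(H) = 9.

9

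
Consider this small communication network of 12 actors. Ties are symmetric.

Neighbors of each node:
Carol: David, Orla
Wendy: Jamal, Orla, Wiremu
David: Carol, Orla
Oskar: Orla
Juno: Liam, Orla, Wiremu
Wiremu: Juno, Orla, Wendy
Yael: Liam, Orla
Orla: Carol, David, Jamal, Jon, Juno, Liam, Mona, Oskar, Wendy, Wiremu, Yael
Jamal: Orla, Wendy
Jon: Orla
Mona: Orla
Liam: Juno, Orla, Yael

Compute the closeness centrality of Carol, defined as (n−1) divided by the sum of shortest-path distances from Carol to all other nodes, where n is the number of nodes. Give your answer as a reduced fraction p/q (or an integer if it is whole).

Distances from Carol: David:1, Jamal:2, Jon:2, Juno:2, Liam:2, Mona:2, Orla:1, Oskar:2, Wendy:2, Wiremu:2, Yael:2. Sum = 20.
n = 12, so closeness = 11/20.

11/20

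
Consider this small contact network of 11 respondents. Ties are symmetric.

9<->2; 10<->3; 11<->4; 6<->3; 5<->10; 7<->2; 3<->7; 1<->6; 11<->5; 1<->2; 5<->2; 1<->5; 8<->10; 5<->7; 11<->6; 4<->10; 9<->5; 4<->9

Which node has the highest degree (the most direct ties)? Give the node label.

Degrees — 1:3, 2:4, 3:3, 4:3, 5:6, 6:3, 7:3, 8:1, 9:3, 10:4, 11:3.
The maximum is 6, attained only by 5.

5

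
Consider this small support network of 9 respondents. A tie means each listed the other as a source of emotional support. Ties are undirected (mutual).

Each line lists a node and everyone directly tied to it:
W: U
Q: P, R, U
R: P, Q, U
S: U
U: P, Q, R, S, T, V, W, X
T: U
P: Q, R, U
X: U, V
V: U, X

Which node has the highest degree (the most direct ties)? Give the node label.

U

Degrees — P:3, Q:3, R:3, S:1, T:1, U:8, V:2, W:1, X:2.
The maximum is 8, attained only by U.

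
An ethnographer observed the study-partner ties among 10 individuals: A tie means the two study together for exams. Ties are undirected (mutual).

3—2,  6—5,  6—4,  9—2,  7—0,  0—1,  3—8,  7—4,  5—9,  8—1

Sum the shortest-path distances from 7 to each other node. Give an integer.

25

Distances from 7: 0:1, 1:2, 2:5, 3:4, 4:1, 5:3, 6:2, 8:3, 9:4.
Sum = 1 + 2 + 5 + 4 + 1 + 3 + 2 + 3 + 4 = 25.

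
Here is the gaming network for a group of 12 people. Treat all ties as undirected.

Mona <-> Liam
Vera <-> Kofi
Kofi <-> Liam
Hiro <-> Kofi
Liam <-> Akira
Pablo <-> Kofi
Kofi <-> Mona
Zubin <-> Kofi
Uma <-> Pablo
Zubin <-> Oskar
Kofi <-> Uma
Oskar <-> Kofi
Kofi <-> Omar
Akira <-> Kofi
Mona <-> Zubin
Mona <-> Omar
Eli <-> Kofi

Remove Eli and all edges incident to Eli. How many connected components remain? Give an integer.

1

Eli's neighbors (Kofi) remain reachable from one another through other ties, so the rest of the network stays in one piece.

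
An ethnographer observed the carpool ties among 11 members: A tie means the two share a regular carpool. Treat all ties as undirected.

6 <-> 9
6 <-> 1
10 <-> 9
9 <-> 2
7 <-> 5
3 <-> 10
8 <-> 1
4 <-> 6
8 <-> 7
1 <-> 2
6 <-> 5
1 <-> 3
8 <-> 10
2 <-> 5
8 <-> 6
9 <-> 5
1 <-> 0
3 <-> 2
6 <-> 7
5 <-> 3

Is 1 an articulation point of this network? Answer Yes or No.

Removing 1 leaves {2, 3, 4, 5, 6, 7, 8, 9, and 10} with no path to {0}, so the network splits into 2 components. 1 is a cut vertex.

Yes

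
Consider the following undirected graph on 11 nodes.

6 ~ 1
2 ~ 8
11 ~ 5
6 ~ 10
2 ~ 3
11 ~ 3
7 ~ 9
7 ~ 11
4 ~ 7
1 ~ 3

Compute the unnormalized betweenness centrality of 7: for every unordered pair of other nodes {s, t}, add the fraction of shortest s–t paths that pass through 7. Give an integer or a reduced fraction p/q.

17

Pairs whose geodesics pass through 7 — 11–4: 1; 11–9: 1; 5–4: 1; 5–9: 1; 10–4: 1; 10–9: 1; 4–2: 1; 4–6: 1; 4–9: 1; 4–1: 1; 4–8: 1; 4–3: 1; 2–9: 1; 6–9: 1 … (+3 more pairs).
All other pairs contribute 0.
Summing the contributions gives betweenness(7) = 17.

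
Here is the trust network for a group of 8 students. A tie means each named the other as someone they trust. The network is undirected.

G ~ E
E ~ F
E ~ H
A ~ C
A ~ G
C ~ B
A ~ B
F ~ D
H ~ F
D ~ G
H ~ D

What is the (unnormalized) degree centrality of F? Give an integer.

3

F is directly tied to D, E, and H. That is 3 neighbors, so the degree of F is 3.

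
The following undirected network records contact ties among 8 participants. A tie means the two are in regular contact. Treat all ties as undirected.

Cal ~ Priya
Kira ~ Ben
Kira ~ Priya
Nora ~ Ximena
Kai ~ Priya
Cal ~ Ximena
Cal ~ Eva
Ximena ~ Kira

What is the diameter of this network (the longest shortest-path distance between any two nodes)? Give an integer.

Eccentricity of each node (its greatest distance to any other): Ben:4, Cal:3, Eva:4, Kai:4, Kira:3, Nora:4, Priya:3, Ximena:3.
The maximum eccentricity is 4, realized for instance by the pair Eva–Ben via Eva – Cal – Ximena – Kira – Ben. So the diameter is 4.

4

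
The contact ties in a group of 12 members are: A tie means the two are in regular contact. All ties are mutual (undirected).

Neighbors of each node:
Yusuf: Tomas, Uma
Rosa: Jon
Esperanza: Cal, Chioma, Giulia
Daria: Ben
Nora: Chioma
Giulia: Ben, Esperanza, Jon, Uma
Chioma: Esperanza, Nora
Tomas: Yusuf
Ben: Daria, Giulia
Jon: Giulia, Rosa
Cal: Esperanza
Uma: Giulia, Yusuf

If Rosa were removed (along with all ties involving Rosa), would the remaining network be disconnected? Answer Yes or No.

No

Even without Rosa, every remaining node can still reach every other (the residual graph is connected), so Rosa is not a cut vertex.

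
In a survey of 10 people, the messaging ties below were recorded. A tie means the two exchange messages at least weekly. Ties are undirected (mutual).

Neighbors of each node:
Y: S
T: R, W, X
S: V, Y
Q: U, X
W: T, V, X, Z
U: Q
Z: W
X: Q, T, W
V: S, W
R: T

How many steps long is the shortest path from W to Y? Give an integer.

3

One shortest route is W – V – S – Y, which uses 3 edges, and at distance 2 from W we only reach {Q, R, S}, which does not include Y. So d(W,Y) = 3.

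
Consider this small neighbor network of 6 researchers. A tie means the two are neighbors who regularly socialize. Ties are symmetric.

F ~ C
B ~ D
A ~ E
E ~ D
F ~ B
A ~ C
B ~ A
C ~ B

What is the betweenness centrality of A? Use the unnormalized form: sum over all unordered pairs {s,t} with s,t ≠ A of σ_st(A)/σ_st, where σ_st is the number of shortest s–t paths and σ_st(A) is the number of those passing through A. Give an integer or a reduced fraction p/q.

Pairs whose geodesics pass through A — C–E: 1; F–E: 2/3; B–E: 1/2.
All other pairs contribute 0.
Summing the contributions gives betweenness(A) = 13/6.

13/6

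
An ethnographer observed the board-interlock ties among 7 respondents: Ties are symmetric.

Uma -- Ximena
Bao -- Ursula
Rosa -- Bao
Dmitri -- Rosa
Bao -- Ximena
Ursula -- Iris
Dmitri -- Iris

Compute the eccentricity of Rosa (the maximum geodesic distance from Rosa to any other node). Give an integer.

Distances from Rosa: Bao:1, Dmitri:1, Iris:2, Uma:3, Ursula:2, Ximena:2.
The largest is 3 (to Uma), so the eccentricity of Rosa is 3.

3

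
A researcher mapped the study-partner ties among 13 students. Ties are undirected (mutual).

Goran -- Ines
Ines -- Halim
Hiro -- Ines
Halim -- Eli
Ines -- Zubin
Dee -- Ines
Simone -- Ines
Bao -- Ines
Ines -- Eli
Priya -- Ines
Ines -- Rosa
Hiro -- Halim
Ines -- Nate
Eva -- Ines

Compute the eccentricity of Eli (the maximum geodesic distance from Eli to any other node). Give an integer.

2

Distances from Eli: Bao:2, Dee:2, Eva:2, Goran:2, Halim:1, Hiro:2, Ines:1, Nate:2, Priya:2, Rosa:2, Simone:2, Zubin:2.
The largest is 2 (to Zubin, Hiro, Priya, Eva, Dee, Simone, Bao, Goran, Rosa, and Nate), so the eccentricity of Eli is 2.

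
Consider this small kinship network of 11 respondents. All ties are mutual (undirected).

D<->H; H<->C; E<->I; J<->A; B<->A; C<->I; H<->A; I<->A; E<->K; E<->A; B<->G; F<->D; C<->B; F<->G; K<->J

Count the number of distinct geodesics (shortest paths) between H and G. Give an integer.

The shortest distance is 3. The length-3 paths are: H–D–F–G; H–C–B–G; H–A–B–G.
That gives 3 distinct shortest paths.

3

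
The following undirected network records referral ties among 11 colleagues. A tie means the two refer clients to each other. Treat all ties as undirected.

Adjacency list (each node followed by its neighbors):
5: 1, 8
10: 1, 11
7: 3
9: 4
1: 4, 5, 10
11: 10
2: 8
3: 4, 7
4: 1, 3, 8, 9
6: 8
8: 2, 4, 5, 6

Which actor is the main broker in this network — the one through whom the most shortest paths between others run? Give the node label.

Unnormalized betweenness of each node: 1:18, 2:0, 3:9, 4:55/2, 5:9/2, 6:0, 7:0, 8:19, 9:0, 10:9, 11:0.
4 has the largest value, 55/2, making it the main broker — the node through which the most shortest paths run.

4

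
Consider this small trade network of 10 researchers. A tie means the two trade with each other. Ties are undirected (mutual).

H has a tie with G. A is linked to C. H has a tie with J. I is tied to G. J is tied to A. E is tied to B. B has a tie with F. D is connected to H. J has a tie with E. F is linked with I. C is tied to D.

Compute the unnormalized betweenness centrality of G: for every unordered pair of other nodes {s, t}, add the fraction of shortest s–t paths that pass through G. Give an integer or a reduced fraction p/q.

Pairs whose geodesics pass through G — I–J: 1; I–A: 1; I–C: 1; I–D: 1; I–H: 1; F–C: 1/2; F–D: 1; F–H: 1.
All other pairs contribute 0.
Summing the contributions gives betweenness(G) = 15/2.

15/2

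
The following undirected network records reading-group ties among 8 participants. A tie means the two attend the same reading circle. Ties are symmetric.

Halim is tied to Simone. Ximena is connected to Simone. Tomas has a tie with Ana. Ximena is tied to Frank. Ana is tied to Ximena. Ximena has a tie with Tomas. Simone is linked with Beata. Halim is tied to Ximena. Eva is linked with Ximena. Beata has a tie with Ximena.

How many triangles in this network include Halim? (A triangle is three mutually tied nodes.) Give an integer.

1

Halim's neighbors: Simone and Ximena.
Neighbor pairs that are themselves tied: Halim–Simone–Ximena. Each forms one triangle with Halim, for 1 in total.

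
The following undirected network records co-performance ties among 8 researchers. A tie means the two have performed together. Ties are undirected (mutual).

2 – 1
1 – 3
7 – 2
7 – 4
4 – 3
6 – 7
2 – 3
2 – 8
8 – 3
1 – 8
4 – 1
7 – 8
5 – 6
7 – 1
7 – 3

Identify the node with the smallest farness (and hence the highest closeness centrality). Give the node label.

Farness (sum of distances to all others) for each node — 1:10, 2:11, 3:10, 4:12, 5:18, 6:12, 7:8, 8:11.
The smallest farness is 8, for 7, so 7 has the highest closeness.

7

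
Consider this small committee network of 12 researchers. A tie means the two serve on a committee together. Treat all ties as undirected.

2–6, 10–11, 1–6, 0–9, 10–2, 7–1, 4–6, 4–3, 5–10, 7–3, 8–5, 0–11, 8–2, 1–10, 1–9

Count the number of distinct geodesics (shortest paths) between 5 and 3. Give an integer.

1

The shortest distance is 4, and the only length-4 path is 5–10–1–7–3. So there is exactly 1 shortest path.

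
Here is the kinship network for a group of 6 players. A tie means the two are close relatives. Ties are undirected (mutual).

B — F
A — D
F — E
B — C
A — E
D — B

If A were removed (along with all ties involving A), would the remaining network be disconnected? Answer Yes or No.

No

Even without A, every remaining node can still reach every other (the residual graph is connected), so A is not a cut vertex.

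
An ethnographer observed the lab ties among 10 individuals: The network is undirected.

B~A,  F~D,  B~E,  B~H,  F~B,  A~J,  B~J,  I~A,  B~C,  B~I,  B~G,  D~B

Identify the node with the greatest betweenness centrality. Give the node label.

Unnormalized betweenness of each node: A:1/2, B:65/2, C:0, D:0, E:0, F:0, G:0, H:0, I:0, J:0.
B has the largest value, 65/2, making it the main broker — the node through which the most shortest paths run.

B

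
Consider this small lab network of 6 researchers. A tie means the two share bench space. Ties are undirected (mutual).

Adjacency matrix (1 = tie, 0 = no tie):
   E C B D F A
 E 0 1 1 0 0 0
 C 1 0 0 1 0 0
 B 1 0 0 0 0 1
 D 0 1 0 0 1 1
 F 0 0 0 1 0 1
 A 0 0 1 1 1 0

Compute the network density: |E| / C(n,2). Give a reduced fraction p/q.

There are 7 edges and 6 nodes, so the maximum possible is C(6,2) = 15.
Density = 7/15.

7/15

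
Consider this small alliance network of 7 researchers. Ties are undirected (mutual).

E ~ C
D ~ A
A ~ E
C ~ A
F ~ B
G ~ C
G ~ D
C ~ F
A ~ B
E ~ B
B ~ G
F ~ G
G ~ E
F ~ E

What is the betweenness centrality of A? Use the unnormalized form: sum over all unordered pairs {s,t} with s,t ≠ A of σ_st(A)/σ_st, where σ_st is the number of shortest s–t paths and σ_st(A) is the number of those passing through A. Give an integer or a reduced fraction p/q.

Pairs whose geodesics pass through A — D–C: 1/2; D–E: 1/2; D–B: 1/2; C–B: 1/4.
All other pairs contribute 0.
Summing the contributions gives betweenness(A) = 7/4.

7/4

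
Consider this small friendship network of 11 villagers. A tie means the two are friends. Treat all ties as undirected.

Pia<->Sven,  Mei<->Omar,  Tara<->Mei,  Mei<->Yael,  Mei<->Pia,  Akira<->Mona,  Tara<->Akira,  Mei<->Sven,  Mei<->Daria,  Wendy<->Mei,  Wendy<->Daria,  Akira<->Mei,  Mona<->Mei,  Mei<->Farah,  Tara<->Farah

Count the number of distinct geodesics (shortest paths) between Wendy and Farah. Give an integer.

The shortest distance is 2, and the only length-2 path is Wendy–Mei–Farah. So there is exactly 1 shortest path.

1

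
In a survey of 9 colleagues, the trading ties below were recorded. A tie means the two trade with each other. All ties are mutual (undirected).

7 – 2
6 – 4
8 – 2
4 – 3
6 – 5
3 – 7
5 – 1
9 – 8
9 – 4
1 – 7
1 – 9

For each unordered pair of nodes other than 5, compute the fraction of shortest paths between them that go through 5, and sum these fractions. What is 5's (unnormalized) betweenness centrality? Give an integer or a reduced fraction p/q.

Pairs whose geodesics pass through 5 — 6–1: 1; 6–2: 1/3; 6–7: 1/2.
All other pairs contribute 0.
Summing the contributions gives betweenness(5) = 11/6.

11/6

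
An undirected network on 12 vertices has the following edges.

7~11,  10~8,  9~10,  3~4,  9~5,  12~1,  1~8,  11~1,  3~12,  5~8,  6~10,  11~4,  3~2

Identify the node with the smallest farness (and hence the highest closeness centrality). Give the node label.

1

Farness (sum of distances to all others) for each node — 1:22, 2:41, 3:31, 4:31, 5:32, 6:40, 7:36, 8:24, 9:38, 10:30, 11:26, 12:27.
The smallest farness is 22, for 1, so 1 has the highest closeness.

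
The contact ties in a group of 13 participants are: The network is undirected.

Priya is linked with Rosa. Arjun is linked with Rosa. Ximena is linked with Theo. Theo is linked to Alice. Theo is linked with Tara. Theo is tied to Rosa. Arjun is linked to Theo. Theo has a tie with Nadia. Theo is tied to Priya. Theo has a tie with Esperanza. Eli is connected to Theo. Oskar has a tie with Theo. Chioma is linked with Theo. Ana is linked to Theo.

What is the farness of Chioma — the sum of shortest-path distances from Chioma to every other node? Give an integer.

Distances from Chioma: Alice:2, Ana:2, Arjun:2, Eli:2, Esperanza:2, Nadia:2, Oskar:2, Priya:2, Rosa:2, Tara:2, Theo:1, Ximena:2.
Sum = 2 + 2 + 2 + 2 + 2 + 2 + 2 + 2 + 2 + 2 + 1 + 2 = 23.

23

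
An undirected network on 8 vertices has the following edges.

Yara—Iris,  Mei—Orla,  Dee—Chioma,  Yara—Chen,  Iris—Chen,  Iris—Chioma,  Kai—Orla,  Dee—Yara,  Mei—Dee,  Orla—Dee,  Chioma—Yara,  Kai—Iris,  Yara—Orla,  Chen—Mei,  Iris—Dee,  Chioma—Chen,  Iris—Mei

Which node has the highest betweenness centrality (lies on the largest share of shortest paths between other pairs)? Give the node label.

Unnormalized betweenness of each node: Chen:7/12, Chioma:1/4, Dee:4/3, Iris:13/3, Kai:1/4, Mei:1, Orla:7/4, Yara:3/2.
Iris has the largest value, 13/3, making it the main broker — the node through which the most shortest paths run.

Iris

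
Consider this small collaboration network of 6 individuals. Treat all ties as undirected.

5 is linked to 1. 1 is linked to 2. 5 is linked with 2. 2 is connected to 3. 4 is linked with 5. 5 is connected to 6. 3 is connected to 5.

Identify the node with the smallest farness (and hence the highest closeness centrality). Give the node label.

5

Farness (sum of distances to all others) for each node — 1:8, 2:7, 3:8, 4:9, 5:5, 6:9.
The smallest farness is 5, for 5, so 5 has the highest closeness.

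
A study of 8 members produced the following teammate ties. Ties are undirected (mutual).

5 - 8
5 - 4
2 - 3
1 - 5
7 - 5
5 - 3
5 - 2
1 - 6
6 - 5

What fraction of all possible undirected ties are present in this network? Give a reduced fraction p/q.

There are 9 edges and 8 nodes, so the maximum possible is C(8,2) = 28.
Density = 9/28.

9/28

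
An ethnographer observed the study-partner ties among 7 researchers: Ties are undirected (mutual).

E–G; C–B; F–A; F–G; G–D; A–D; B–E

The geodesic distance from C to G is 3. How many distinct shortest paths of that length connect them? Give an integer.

The shortest distance is 3, and the only length-3 path is C–B–E–G. So there is exactly 1 shortest path.

1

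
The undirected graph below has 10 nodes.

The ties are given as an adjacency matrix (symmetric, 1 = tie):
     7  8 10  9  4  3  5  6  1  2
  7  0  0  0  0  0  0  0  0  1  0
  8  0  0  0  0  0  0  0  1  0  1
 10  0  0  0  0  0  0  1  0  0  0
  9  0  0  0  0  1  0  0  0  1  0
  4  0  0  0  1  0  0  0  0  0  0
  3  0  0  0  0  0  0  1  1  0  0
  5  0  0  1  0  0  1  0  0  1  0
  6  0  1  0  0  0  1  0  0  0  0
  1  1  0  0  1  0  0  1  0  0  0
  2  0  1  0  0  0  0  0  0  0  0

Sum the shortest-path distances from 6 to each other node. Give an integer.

25

Distances from 6: 1:3, 2:2, 3:1, 4:5, 5:2, 7:4, 8:1, 9:4, 10:3.
Sum = 3 + 2 + 1 + 5 + 2 + 4 + 1 + 4 + 3 = 25.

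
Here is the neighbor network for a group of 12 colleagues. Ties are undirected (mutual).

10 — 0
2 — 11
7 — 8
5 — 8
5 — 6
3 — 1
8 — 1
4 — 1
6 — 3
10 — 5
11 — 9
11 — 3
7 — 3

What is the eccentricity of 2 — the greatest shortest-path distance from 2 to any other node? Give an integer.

6

Distances from 2: 0:6, 1:3, 3:2, 4:4, 5:4, 6:3, 7:3, 8:4, 9:2, 10:5, 11:1.
The largest is 6 (to 0), so the eccentricity of 2 is 6.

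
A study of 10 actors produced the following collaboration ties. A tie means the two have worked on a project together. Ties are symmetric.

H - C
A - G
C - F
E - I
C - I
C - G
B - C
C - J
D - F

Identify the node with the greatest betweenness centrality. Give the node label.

C

Unnormalized betweenness of each node: A:0, B:0, C:33, D:0, E:0, F:8, G:8, H:0, I:8, J:0.
C has the largest value, 33, making it the main broker — the node through which the most shortest paths run.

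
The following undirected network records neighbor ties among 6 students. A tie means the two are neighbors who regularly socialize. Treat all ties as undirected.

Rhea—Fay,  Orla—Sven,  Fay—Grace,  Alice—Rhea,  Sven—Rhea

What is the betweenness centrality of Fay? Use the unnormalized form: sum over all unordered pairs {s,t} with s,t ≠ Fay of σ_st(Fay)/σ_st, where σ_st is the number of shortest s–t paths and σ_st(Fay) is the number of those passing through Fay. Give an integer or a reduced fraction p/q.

Pairs whose geodesics pass through Fay — Grace–Alice: 1; Grace–Sven: 1; Grace–Orla: 1; Grace–Rhea: 1.
All other pairs contribute 0.
Summing the contributions gives betweenness(Fay) = 4.

4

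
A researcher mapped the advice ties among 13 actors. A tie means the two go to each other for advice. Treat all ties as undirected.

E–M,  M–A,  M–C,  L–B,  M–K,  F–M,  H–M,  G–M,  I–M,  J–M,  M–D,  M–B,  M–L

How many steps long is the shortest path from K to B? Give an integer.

2

One shortest route is K – M – B, which uses 2 edges, and K and B are not directly tied, so nothing shorter exists. So d(K,B) = 2.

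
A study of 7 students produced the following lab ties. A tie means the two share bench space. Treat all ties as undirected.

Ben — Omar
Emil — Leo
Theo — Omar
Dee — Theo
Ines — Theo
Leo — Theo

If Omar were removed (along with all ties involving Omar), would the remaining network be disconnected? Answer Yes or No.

Removing Omar leaves {Dee, Emil, Ines, Leo, and Theo} with no path to {Ben}, so the network splits into 2 components. Omar is a cut vertex.

Yes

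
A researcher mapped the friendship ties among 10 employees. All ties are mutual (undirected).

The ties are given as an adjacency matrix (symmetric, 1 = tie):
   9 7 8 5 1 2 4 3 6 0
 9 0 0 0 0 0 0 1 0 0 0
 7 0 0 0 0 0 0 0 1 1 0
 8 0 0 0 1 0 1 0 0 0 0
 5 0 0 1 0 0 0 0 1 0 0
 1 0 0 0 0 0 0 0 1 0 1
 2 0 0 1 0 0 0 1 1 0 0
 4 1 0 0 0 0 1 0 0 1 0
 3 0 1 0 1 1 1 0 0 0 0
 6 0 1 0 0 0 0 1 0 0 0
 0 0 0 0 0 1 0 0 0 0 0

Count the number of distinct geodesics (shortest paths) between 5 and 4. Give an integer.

The shortest distance is 3. The length-3 paths are: 5–8–2–4; 5–3–2–4.
That gives 2 distinct shortest paths.

2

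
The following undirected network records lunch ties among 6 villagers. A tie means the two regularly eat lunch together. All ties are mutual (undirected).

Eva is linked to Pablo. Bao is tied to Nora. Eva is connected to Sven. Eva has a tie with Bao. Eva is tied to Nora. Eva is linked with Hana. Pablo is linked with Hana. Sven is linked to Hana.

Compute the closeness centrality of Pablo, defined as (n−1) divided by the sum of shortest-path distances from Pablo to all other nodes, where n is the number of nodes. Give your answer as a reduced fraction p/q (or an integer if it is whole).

Distances from Pablo: Bao:2, Eva:1, Hana:1, Nora:2, Sven:2. Sum = 8.
n = 6, so closeness = 5/8.

5/8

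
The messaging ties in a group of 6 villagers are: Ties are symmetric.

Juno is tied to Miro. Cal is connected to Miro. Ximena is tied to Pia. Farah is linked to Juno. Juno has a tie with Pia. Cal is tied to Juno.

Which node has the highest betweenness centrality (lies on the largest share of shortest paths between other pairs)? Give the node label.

Juno

Unnormalized betweenness of each node: Cal:0, Farah:0, Juno:8, Miro:0, Pia:4, Ximena:0.
Juno has the largest value, 8, making it the main broker — the node through which the most shortest paths run.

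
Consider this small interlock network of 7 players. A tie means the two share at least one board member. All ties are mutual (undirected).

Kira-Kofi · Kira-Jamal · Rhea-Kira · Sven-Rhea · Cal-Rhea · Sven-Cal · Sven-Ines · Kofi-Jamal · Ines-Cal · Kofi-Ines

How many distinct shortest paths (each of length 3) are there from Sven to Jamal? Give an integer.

The shortest distance is 3. The length-3 paths are: Sven–Rhea–Kira–Jamal; Sven–Ines–Kofi–Jamal.
That gives 2 distinct shortest paths.

2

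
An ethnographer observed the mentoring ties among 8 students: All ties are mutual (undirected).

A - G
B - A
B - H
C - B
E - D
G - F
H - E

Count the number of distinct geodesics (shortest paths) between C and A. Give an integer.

1

The shortest distance is 2, and the only length-2 path is C–B–A. So there is exactly 1 shortest path.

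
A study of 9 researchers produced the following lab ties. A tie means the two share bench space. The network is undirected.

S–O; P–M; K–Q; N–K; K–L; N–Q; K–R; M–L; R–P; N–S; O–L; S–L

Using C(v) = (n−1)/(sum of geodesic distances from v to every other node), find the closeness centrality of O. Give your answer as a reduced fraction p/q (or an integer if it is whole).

8/17

Distances from O: K:2, L:1, M:2, N:2, P:3, Q:3, R:3, S:1. Sum = 17.
n = 9, so closeness = 8/17.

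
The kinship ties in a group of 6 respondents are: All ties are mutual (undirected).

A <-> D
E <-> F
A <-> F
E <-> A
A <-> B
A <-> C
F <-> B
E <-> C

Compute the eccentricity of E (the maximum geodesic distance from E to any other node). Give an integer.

2

Distances from E: A:1, B:2, C:1, D:2, F:1.
The largest is 2 (to D and B), so the eccentricity of E is 2.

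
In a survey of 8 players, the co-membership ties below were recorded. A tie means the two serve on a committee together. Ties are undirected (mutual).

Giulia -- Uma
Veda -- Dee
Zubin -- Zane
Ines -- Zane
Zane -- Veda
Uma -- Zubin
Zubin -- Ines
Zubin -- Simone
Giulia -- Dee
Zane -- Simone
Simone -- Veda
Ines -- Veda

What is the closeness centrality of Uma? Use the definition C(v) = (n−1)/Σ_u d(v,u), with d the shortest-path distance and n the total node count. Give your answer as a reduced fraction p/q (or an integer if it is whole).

Distances from Uma: Dee:2, Giulia:1, Ines:2, Simone:2, Veda:3, Zane:2, Zubin:1. Sum = 13.
n = 8, so closeness = 7/13.

7/13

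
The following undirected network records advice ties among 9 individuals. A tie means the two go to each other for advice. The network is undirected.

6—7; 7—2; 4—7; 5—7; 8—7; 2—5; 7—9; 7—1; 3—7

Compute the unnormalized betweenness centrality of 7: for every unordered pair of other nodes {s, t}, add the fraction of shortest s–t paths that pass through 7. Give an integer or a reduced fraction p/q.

27

Pairs whose geodesics pass through 7 — 5–1: 1; 5–8: 1; 5–6: 1; 5–4: 1; 5–3: 1; 5–9: 1; 1–8: 1; 1–6: 1; 1–2: 1; 1–4: 1; 1–3: 1; 1–9: 1; 8–6: 1; 8–2: 1 … (+13 more pairs).
All other pairs contribute 0.
Summing the contributions gives betweenness(7) = 27.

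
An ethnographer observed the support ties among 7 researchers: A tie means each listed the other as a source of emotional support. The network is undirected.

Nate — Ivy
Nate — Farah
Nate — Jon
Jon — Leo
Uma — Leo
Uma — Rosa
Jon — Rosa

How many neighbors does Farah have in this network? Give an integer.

1

Farah is directly tied to Nate. That is 1 neighbor, so the degree of Farah is 1.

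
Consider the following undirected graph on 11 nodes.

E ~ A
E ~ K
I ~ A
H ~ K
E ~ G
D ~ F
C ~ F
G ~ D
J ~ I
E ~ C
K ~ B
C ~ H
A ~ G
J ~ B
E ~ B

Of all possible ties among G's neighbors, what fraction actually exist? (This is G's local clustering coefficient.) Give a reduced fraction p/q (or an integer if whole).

G's neighbors: A, D, and E (k = 3).
Possible neighbor pairs: C(3,2) = 3. Edges among them: A–E → e = 1.
Clustering(G) = 1/3.

1/3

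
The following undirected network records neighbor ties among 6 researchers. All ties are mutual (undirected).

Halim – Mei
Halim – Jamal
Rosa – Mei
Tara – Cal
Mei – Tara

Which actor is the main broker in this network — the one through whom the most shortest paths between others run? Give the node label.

Unnormalized betweenness of each node: Cal:0, Halim:4, Jamal:0, Mei:8, Rosa:0, Tara:4.
Mei has the largest value, 8, making it the main broker — the node through which the most shortest paths run.

Mei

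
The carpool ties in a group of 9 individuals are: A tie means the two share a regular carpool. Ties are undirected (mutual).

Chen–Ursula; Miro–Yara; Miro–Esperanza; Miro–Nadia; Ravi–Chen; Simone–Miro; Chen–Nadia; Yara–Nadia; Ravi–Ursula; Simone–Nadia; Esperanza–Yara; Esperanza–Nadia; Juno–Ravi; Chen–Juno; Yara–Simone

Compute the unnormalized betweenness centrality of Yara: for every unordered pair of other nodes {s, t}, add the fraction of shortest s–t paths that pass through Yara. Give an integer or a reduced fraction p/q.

1/3

Pairs whose geodesics pass through Yara — Esperanza–Simone: 1/3.
All other pairs contribute 0.
Summing the contributions gives betweenness(Yara) = 1/3.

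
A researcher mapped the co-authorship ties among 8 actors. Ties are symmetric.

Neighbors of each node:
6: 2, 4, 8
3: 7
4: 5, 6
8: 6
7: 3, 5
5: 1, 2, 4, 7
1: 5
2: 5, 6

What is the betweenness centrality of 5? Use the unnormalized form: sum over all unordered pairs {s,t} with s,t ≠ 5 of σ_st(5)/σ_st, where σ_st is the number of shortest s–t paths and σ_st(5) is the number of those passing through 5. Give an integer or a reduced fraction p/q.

29/2

Pairs whose geodesics pass through 5 — 2–4: 1/2; 2–7: 1; 2–1: 1; 2–3: 1; 4–7: 1; 4–1: 1; 4–3: 1; 7–1: 1; 7–6: 2/2; 7–8: 2/2; 1–6: 2/2; 1–8: 2/2; 1–3: 1; 6–3: 2/2 … (+1 more pairs).
All other pairs contribute 0.
Summing the contributions gives betweenness(5) = 29/2.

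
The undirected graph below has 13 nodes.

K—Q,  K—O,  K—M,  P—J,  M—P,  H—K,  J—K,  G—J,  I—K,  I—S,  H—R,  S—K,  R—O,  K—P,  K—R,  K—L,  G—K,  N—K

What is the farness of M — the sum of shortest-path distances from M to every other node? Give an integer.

Distances from M: G:2, H:2, I:2, J:2, K:1, L:2, N:2, O:2, P:1, Q:2, R:2, S:2.
Sum = 2 + 2 + 2 + 2 + 1 + 2 + 2 + 2 + 1 + 2 + 2 + 2 = 22.

22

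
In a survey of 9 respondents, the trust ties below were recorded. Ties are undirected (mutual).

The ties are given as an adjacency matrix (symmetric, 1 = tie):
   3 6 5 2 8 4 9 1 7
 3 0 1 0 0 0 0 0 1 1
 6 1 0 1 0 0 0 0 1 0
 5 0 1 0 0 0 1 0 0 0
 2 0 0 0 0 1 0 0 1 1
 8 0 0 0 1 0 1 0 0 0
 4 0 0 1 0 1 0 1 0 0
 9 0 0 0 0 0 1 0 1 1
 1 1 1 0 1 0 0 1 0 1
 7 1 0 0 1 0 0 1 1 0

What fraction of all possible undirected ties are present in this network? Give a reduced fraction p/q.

7/18

There are 14 edges and 9 nodes, so the maximum possible is C(9,2) = 36.
Density = 14/36 = 7/18.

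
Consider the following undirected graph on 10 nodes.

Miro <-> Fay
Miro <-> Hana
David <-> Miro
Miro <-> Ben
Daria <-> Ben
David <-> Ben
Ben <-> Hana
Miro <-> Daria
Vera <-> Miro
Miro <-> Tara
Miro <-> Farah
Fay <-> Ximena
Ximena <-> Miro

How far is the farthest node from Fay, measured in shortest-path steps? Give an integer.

Distances from Fay: Ben:2, Daria:2, David:2, Farah:2, Hana:2, Miro:1, Tara:2, Vera:2, Ximena:1.
The largest is 2 (to Farah, Vera, David, Tara, Hana, Daria, and Ben), so the eccentricity of Fay is 2.

2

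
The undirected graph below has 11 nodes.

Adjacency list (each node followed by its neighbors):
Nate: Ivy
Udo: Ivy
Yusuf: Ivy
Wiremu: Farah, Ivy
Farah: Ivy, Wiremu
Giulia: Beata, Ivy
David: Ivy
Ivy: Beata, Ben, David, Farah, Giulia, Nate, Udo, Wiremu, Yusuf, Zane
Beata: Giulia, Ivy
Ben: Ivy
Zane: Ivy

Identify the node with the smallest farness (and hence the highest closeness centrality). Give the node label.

Farness (sum of distances to all others) for each node — Beata:18, Ben:19, David:19, Farah:18, Giulia:18, Ivy:10, Nate:19, Udo:19, Wiremu:18, Yusuf:19, Zane:19.
The smallest farness is 10, for Ivy, so Ivy has the highest closeness.

Ivy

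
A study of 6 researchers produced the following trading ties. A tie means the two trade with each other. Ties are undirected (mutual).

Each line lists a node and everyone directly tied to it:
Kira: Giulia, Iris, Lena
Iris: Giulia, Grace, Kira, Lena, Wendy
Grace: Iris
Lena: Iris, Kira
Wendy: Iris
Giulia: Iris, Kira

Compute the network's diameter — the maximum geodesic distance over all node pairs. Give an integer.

2

Eccentricity of each node (its greatest distance to any other): Giulia:2, Grace:2, Iris:1, Kira:2, Lena:2, Wendy:2.
The maximum eccentricity is 2, realized for instance by the pair Lena–Grace via Lena – Iris – Grace. So the diameter is 2.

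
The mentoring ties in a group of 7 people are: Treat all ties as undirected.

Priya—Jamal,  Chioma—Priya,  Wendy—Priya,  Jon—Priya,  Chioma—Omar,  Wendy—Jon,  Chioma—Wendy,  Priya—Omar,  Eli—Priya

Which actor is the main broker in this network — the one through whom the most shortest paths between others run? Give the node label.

Unnormalized betweenness of each node: Chioma:1/2, Eli:0, Jamal:0, Jon:0, Omar:0, Priya:11, Wendy:1/2.
Priya has the largest value, 11, making it the main broker — the node through which the most shortest paths run.

Priya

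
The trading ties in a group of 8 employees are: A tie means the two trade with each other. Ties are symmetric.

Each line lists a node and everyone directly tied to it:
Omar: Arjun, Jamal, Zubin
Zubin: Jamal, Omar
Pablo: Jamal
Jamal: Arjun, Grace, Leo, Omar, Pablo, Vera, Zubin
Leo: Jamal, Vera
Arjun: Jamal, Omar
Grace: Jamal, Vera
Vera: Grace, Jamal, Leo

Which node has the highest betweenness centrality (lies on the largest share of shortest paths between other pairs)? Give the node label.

Jamal

Unnormalized betweenness of each node: Arjun:0, Grace:0, Jamal:16, Leo:0, Omar:1/2, Pablo:0, Vera:1/2, Zubin:0.
Jamal has the largest value, 16, making it the main broker — the node through which the most shortest paths run.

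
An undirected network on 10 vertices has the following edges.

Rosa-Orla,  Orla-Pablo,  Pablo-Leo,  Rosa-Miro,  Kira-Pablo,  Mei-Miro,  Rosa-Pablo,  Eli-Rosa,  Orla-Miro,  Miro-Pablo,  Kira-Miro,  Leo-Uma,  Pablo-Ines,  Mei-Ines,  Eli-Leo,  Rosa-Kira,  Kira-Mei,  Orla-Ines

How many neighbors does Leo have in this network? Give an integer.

Leo is directly tied to Eli, Pablo, and Uma. That is 3 neighbors, so the degree of Leo is 3.

3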